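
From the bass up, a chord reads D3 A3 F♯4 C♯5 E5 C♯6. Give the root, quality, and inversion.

D major ninth, root position

The pitch classes D, A, F#, C#, E arrange in thirds as D–F#–A–C#–E: a D major ninth chord.
With the root (D) in the bass, the chord is in root position.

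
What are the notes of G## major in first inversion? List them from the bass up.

G## major is G##–B##–D##. First inversion puts the third (B##) in the bass, with the remaining tones above: B##, D##, G##.

B##, D##, G##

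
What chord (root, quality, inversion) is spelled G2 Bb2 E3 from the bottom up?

E diminished, first inversion

Reducing to letter names: G, Bb, E. These stack in thirds as E–G–Bb — an E diminished triad.
The lowest note is G, the third of the chord, so this is first inversion (figured bass 6).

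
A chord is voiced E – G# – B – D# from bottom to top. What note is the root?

E

E, G#, B, D# are the tones of an E major seventh chord (E–G#–B–D#), making E the root.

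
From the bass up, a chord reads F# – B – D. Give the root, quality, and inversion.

B minor, second inversion

Reducing to letter names: F#, B, D. These stack in thirds as B–D–F# — a B minor triad.
F# is the fifth of B minor; fifth in the bass means second inversion (figured bass 6/4).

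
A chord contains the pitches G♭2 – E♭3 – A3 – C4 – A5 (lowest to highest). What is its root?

The distinct letter names are Gb, Eb, A, C. Arranged as a stack of thirds they read A–C–Eb–Gb, so A is the root (an A diminished seventh chord).

A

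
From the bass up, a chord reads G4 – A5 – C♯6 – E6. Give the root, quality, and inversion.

Reducing to letter names: G, A, C#, E. These stack in thirds as A–C#–E–G — an A dominant seventh chord.
G is the seventh of A dominant seventh; seventh in the bass means third inversion (figured bass 4/2).

A dominant seventh, third inversion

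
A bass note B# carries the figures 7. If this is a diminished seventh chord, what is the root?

B#

The figures 7 mean the root of the chord is in the bass. If B# is the root of a diminished seventh chord, the root is B# (chord tones B#–D#–F#–A).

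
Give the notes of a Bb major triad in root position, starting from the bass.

Bb major is Bb–D–F. Root position puts the root (Bb) in the bass, with the remaining tones above: Bb, D, F.

Bb, D, F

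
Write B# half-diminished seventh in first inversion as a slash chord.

B#ø7/D#

First inversion of B# half-diminished seventh has the third (D#) in the bass. As a slash chord: B#ø7/D#.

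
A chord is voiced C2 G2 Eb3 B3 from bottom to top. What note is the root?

C

C, G, Eb, B are the tones of a C minor-major seventh chord (C–Eb–G–B), making C the root.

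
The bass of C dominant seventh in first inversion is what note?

The third of C dominant seventh (C–E–G–Bb) is E; that is the bass in first inversion.

E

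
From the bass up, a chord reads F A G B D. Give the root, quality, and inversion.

G dominant ninth, third inversion

The distinct note names are F, A, G, B, D. Stacked in thirds they read G–B–D–F–A, which is a dominant ninth chord on G.
The lowest note is F, the seventh of the chord, so this is third inversion.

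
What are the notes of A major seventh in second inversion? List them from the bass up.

E, G#, A, C#

The chord tones are A–C#–E–G#. With the fifth (E) lowest for second inversion: E, G#, A, C#.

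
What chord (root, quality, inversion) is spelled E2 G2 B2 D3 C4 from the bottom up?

C major ninth, first inversion

Reducing to letter names: E, G, B, D, C. These stack in thirds as C–E–G–B–D — a C major ninth chord.
With the third (E) in the bass, the chord is in first inversion.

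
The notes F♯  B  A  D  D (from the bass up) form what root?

F#, B, A, D are the tones of a B minor seventh chord (B–D–F#–A), making B the root.

B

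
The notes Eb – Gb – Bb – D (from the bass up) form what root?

Eb

Eb, Gb, Bb, D are the tones of an Eb minor-major seventh chord (Eb–Gb–Bb–D), making Eb the root.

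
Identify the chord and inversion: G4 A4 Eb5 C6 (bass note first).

A half-diminished seventh, third inversion

Reducing to letter names: G, A, Eb, C. These stack in thirds as A–C–Eb–G — an A half-diminished seventh chord.
With the seventh (G) in the bass, the chord is in third inversion (figured bass 4/2).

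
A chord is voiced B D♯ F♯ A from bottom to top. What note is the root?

B

B, D#, F#, A are the tones of a B dominant seventh chord (B–D#–F#–A), making B the root.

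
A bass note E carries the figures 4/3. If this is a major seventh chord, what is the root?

The figures 4/3 mean the fifth of the chord is in the bass. If E is the fifth of a major seventh chord, the root is A (chord tones A–C#–E–G#).

A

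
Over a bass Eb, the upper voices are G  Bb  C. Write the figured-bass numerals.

6/5

The notes Eb, G, Bb, C stack in thirds as C–Eb–G–Bb — a C minor seventh chord. The bass Eb is the third, so this is first inversion: figured 6/5.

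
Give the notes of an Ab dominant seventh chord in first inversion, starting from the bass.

C, Eb, Gb, Ab

Spelling Ab dominant seventh: Ab–C–Eb–Gb. In first inversion the third is bass, giving C, Eb, Gb, Ab from the bottom.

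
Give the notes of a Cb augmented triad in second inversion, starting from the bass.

G, Cb, Eb

The chord tones are Cb–Eb–G. With the fifth (G) lowest for second inversion: G, Cb, Eb.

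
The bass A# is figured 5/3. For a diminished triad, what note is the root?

The figures 5/3 mean the root of the chord is in the bass. If A# is the root of a diminished triad, the root is A# (chord tones A#–C#–E).

A#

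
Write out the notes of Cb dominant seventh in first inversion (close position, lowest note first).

The chord tones are Cb–Eb–Gb–Bbb. With the third (Eb) lowest for first inversion: Eb, Gb, Bbb, Cb.

Eb, Gb, Bbb, Cb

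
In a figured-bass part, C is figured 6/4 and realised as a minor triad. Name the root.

The figures 6/4 mean the fifth of the chord is in the bass. If C is the fifth of a minor triad, the root is F (chord tones F–Ab–C).

F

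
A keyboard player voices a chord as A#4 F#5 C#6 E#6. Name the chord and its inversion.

F# major seventh, first inversion

Reducing to letter names: A#, F#, C#, E#. These stack in thirds as F#–A#–C#–E# — an F# major seventh chord.
A# is the third of F# major seventh; third in the bass means first inversion (figured bass 6/5).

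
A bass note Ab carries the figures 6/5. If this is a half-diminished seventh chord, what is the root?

The figures 6/5 mean the third of the chord is in the bass. If Ab is the third of a half-diminished seventh chord, the root is F (chord tones F–Ab–Cb–Eb).

F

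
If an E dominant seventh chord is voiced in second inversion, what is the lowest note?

The fifth of E dominant seventh (E–G#–B–D) is B; that is the bass in second inversion.

B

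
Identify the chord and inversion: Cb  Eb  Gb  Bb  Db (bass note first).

Cb major ninth, root position

Reducing to letter names: Cb, Eb, Gb, Bb, Db. These stack in thirds as Cb–Eb–Gb–Bb–Db — a Cb major ninth chord.
Cb is the root of Cb major ninth; root in the bass means root position.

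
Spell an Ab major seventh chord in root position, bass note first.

Ab major seventh is Ab–C–Eb–G. Root position puts the root (Ab) in the bass, with the remaining tones above: Ab, C, Eb, G.

Ab, C, Eb, G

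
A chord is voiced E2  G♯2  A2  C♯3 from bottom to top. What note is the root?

E, G#, A, C# are the tones of an A major seventh chord (A–C#–E–G#), making A the root.

A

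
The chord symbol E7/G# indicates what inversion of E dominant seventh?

E7/G# means E dominant seventh with G# in the bass. G# is the third of E dominant seventh (E–G#–B–D), so this is first inversion.

first inversion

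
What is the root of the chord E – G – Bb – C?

C

Reordering E, G, Bb, C into stacked thirds gives C–E–G–Bb; the bottom of that stack, C, is the root.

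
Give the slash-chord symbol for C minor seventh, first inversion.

First inversion of C minor seventh has the third (Eb) in the bass. As a slash chord: Cm7/Eb.

Cm7/Eb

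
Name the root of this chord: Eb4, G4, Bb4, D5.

Eb

Eb, G, Bb, D are the tones of an Eb major seventh chord (Eb–G–Bb–D), making Eb the root.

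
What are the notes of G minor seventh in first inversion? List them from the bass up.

Bb, D, F, G

Spelling G minor seventh: G–Bb–D–F. In first inversion the third is bass, giving Bb, D, F, G from the bottom.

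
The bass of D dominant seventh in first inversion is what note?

F#

D dominant seventh is D–F#–A–C. First inversion places the third in the bass: F#.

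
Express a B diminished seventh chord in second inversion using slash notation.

Bdim7/F

Second inversion of B diminished seventh has the fifth (F) in the bass. As a slash chord: Bdim7/F.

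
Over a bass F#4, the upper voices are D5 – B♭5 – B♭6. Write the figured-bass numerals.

6/4

The notes F#, D, Bb stack in thirds as Bb–D–F# — a Bb augmented triad. The bass F# is the fifth, so this is second inversion: figured 6/4.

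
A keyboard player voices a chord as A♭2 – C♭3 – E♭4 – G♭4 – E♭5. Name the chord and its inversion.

Ab minor seventh, root position

The pitch classes Ab, Cb, Eb, Gb arrange in thirds as Ab–Cb–Eb–Gb: an Ab minor seventh chord.
The lowest note is Ab, the root of the chord, so this is root position (figured bass 7).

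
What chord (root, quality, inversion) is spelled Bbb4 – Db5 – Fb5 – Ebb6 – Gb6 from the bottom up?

The pitch classes Bbb, Db, Fb, Ebb, Gb arrange in thirds as Ebb–Gb–Bbb–Db–Fb: an Ebb major ninth chord.
Bbb is the fifth of Ebb major ninth; fifth in the bass means second inversion.

Ebb major ninth, second inversion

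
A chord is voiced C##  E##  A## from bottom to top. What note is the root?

C##, E##, A## are the tones of an A## minor triad (A##–C##–E##), making A## the root.

A##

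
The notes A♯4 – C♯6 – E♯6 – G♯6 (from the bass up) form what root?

A#

Reordering A#, C#, E#, G# into stacked thirds gives A#–C#–E#–G#; the bottom of that stack, A#, is the root.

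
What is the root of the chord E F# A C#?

The distinct letter names are E, F#, A, C#. Arranged as a stack of thirds they read F#–A–C#–E, so F# is the root (an F# minor seventh chord).

F#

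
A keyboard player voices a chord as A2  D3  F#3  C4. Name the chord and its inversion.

Reducing to letter names: A, D, F#, C. These stack in thirds as D–F#–A–C — a D dominant seventh chord.
The lowest note is A, the fifth of the chord, so this is second inversion (figured bass 4/3).

D dominant seventh, second inversion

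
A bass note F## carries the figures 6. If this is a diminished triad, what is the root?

D##

The figures 6 mean the third of the chord is in the bass. If F## is the third of a diminished triad, the root is D## (chord tones D##–F##–A#).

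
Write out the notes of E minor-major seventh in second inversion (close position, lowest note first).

B, D#, E, G

E minor-major seventh is E–G–B–D#. Second inversion puts the fifth (B) in the bass, with the remaining tones above: B, D#, E, G.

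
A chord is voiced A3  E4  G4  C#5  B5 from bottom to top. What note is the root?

A

The distinct letter names are A, E, G, C#, B. Arranged as a stack of thirds they read A–C#–E–G–B, so A is the root (an A dominant ninth chord).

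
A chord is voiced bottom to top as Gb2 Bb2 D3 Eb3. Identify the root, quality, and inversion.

Eb minor-major seventh, first inversion

The pitch classes Gb, Bb, D, Eb arrange in thirds as Eb–Gb–Bb–D: an Eb minor-major seventh chord.
With the third (Gb) in the bass, the chord is in first inversion (figured bass 6/5).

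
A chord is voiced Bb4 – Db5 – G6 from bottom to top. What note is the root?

Bb, Db, G are the tones of a G diminished triad (G–Bb–Db), making G the root.

G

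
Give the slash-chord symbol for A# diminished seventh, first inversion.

A#dim7/C#

First inversion of A# diminished seventh has the third (C#) in the bass. As a slash chord: A#dim7/C#.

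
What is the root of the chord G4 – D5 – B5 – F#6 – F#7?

G, D, B, F# are the tones of a G major seventh chord (G–B–D–F#), making G the root.

G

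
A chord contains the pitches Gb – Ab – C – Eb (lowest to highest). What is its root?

Gb, Ab, C, Eb are the tones of an Ab dominant seventh chord (Ab–C–Eb–Gb), making Ab the root.

Ab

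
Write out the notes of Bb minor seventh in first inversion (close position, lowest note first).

Bb minor seventh is Bb–Db–F–Ab. First inversion puts the third (Db) in the bass, with the remaining tones above: Db, F, Ab, Bb.

Db, F, Ab, Bb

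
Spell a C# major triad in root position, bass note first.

C#, E#, G#

The chord tones are C#–E#–G#. With the root (C#) lowest for root position: C#, E#, G#.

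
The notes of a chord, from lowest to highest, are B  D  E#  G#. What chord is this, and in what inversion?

E# diminished seventh, second inversion

The distinct note names are B, D, E#, G#. Stacked in thirds they read E#–G#–B–D, which is a diminished seventh chord on E#.
The lowest note is B, the fifth of the chord, so this is second inversion (figured bass 4/3).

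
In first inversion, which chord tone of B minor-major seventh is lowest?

D

In first inversion the third is lowest. For B minor-major seventh (B–D–F#–A#) that is D.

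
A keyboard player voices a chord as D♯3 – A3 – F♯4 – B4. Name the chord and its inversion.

B dominant seventh, first inversion

The pitch classes D#, A, F#, B arrange in thirds as B–D#–F#–A: a B dominant seventh chord.
The lowest note is D#, the third of the chord, so this is first inversion (figured bass 6/5).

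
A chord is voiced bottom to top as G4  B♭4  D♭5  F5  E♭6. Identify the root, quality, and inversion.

The pitch classes G, Bb, Db, F, Eb arrange in thirds as Eb–G–Bb–Db–F: an Eb dominant ninth chord.
G is the third of Eb dominant ninth; third in the bass means first inversion.

Eb dominant ninth, first inversion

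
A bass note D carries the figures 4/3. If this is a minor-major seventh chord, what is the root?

The figures 4/3 mean the fifth of the chord is in the bass. If D is the fifth of a minor-major seventh chord, the root is G (chord tones G–Bb–D–F#).

G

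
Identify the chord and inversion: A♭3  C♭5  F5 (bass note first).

The distinct note names are Ab, Cb, F. Stacked in thirds they read F–Ab–Cb, which is a diminished triad on F.
The lowest note is Ab, the third of the chord, so this is first inversion (figured bass 6).

F diminished, first inversion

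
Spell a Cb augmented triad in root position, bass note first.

Cb, Eb, G

The chord tones are Cb–Eb–G. With the root (Cb) lowest for root position: Cb, Eb, G.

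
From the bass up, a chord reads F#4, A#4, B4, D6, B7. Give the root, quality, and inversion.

The pitch classes F#, A#, B, D arrange in thirds as B–D–F#–A#: a B minor-major seventh chord.
With the fifth (F#) in the bass, the chord is in second inversion (figured bass 4/3).

B minor-major seventh, second inversion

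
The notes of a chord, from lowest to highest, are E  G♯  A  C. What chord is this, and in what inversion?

The pitch classes E, G#, A, C arrange in thirds as A–C–E–G#: an A minor-major seventh chord.
E is the fifth of A minor-major seventh; fifth in the bass means second inversion (figured bass 4/3).

A minor-major seventh, second inversion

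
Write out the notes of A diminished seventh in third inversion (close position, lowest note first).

Spelling A diminished seventh: A–C–Eb–Gb. In third inversion the seventh is bass, giving Gb, A, C, Eb from the bottom.

Gb, A, C, Eb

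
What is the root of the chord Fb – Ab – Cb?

Fb

Fb, Ab, Cb are the tones of an Fb major triad (Fb–Ab–Cb), making Fb the root.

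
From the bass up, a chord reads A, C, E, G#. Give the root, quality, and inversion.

The distinct note names are A, C, E, G#. Stacked in thirds they read A–C–E–G#, which is a minor-major seventh chord on A.
With the root (A) in the bass, the chord is in root position (figured bass 7).

A minor-major seventh, root position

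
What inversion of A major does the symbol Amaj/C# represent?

Amaj/C# means A major with C# in the bass. C# is the third of A major (A–C#–E), so this is first inversion.

first inversion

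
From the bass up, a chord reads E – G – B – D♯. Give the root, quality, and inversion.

The distinct note names are E, G, B, D#. Stacked in thirds they read E–G–B–D#, which is a minor-major seventh chord on E.
With the root (E) in the bass, the chord is in root position (figured bass 7).

E minor-major seventh, root position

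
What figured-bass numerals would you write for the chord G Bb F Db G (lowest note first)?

7

The notes G, Bb, F, Db stack in thirds as G–Bb–Db–F — a G half-diminished seventh chord. The bass G is the root, so this is root position: figured 7.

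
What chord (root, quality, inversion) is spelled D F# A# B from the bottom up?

B minor-major seventh, first inversion

The pitch classes D, F#, A#, B arrange in thirds as B–D–F#–A#: a B minor-major seventh chord.
The lowest note is D, the third of the chord, so this is first inversion (figured bass 6/5).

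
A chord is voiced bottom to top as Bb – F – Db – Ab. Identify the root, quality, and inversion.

The pitch classes Bb, F, Db, Ab arrange in thirds as Bb–Db–F–Ab: a Bb minor seventh chord.
Bb is the root of Bb minor seventh; root in the bass means root position (figured bass 7).

Bb minor seventh, root position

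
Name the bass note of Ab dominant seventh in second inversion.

The fifth of Ab dominant seventh (Ab–C–Eb–Gb) is Eb; that is the bass in second inversion.

Eb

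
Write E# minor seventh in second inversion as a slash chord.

E#m7/B#

Second inversion of E# minor seventh has the fifth (B#) in the bass. As a slash chord: E#m7/B#.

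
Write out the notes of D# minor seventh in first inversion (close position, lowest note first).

F#, A#, C#, D#

Spelling D# minor seventh: D#–F#–A#–C#. In first inversion the third is bass, giving F#, A#, C#, D# from the bottom.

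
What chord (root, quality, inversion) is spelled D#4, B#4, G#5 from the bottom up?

G# major, second inversion

The distinct note names are D#, B#, G#. Stacked in thirds they read G#–B#–D#, which is a major triad on G#.
The lowest note is D#, the fifth of the chord, so this is second inversion (figured bass 6/4).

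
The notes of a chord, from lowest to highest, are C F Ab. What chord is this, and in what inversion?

F minor, second inversion

Reducing to letter names: C, F, Ab. These stack in thirds as F–Ab–C — an F minor triad.
With the fifth (C) in the bass, the chord is in second inversion (figured bass 6/4).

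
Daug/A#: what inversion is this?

second inversion

Daug/A# means D augmented with A# in the bass. A# is the fifth of D augmented (D–F#–A#), so this is second inversion.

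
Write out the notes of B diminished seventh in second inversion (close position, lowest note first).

Spelling B diminished seventh: B–D–F–Ab. In second inversion the fifth is bass, giving F, Ab, B, D from the bottom.

F, Ab, B, D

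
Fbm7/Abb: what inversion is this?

Fbm7/Abb means Fb minor seventh with Abb in the bass. Abb is the third of Fb minor seventh (Fb–Abb–Cb–Ebb), so this is first inversion.

first inversion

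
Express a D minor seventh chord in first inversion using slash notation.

First inversion of D minor seventh has the third (F) in the bass. As a slash chord: Dm7/F.

Dm7/F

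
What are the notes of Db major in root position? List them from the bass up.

Db, F, Ab

Db major is Db–F–Ab. Root position puts the root (Db) in the bass, with the remaining tones above: Db, F, Ab.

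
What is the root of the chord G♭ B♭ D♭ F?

Gb

Reordering Gb, Bb, Db, F into stacked thirds gives Gb–Bb–Db–F; the bottom of that stack, Gb, is the root.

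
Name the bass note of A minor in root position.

The root of A minor (A–C–E) is A; that is the bass in root position.

A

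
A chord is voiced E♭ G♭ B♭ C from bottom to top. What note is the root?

C

Eb, Gb, Bb, C are the tones of a C half-diminished seventh chord (C–Eb–Gb–Bb), making C the root.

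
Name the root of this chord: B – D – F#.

B

Reordering B, D, F# into stacked thirds gives B–D–F#; the bottom of that stack, B, is the root.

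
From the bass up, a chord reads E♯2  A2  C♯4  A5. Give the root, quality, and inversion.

The pitch classes E#, A, C# arrange in thirds as A–C#–E#: an A augmented triad.
The lowest note is E#, the fifth of the chord, so this is second inversion (figured bass 6/4).

A augmented, second inversion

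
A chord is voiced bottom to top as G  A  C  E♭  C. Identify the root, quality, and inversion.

A half-diminished seventh, third inversion

The distinct note names are G, A, C, Eb. Stacked in thirds they read A–C–Eb–G, which is a half-diminished seventh chord on A.
The lowest note is G, the seventh of the chord, so this is third inversion (figured bass 4/2).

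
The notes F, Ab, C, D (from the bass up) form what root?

D

The distinct letter names are F, Ab, C, D. Arranged as a stack of thirds they read D–F–Ab–C, so D is the root (a D half-diminished seventh chord).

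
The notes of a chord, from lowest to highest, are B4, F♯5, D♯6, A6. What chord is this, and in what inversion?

Reducing to letter names: B, F#, D#, A. These stack in thirds as B–D#–F#–A — a B dominant seventh chord.
The lowest note is B, the root of the chord, so this is root position (figured bass 7).

B dominant seventh, root position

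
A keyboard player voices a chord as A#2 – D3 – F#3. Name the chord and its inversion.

The distinct note names are A#, D, F#. Stacked in thirds they read D–F#–A#, which is an augmented triad on D.
A# is the fifth of D augmented; fifth in the bass means second inversion (figured bass 6/4).

D augmented, second inversion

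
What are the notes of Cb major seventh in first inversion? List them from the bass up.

Eb, Gb, Bb, Cb

Cb major seventh is Cb–Eb–Gb–Bb. First inversion puts the third (Eb) in the bass, with the remaining tones above: Eb, Gb, Bb, Cb.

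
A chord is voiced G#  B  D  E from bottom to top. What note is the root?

The distinct letter names are G#, B, D, E. Arranged as a stack of thirds they read E–G#–B–D, so E is the root (an E dominant seventh chord).

E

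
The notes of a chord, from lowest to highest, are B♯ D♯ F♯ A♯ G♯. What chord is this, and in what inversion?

G# dominant ninth, first inversion

Reducing to letter names: B#, D#, F#, A#, G#. These stack in thirds as G#–B#–D#–F#–A# — a G# dominant ninth chord.
With the third (B#) in the bass, the chord is in first inversion.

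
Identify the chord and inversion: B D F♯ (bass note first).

The pitch classes B, D, F# arrange in thirds as B–D–F#: a B minor triad.
With the root (B) in the bass, the chord is in root position (figured bass 5/3).

B minor, root position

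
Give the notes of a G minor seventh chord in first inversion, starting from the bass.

The chord tones are G–Bb–D–F. With the third (Bb) lowest for first inversion: Bb, D, F, G.

Bb, D, F, G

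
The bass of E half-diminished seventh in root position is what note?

E

In root position the root is lowest. For E half-diminished seventh (E–G–Bb–D) that is E.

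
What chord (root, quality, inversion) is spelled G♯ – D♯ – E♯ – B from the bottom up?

E# half-diminished seventh, first inversion

Reducing to letter names: G#, D#, E#, B. These stack in thirds as E#–G#–B–D# — an E# half-diminished seventh chord.
With the third (G#) in the bass, the chord is in first inversion (figured bass 6/5).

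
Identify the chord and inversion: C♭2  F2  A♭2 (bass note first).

The pitch classes Cb, F, Ab arrange in thirds as F–Ab–Cb: an F diminished triad.
Cb is the fifth of F diminished; fifth in the bass means second inversion (figured bass 6/4).

F diminished, second inversion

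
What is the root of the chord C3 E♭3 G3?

C

Reordering C, Eb, G into stacked thirds gives C–Eb–G; the bottom of that stack, C, is the root.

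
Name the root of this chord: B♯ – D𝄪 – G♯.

G#

Reordering B#, D##, G# into stacked thirds gives G#–B#–D##; the bottom of that stack, G#, is the root.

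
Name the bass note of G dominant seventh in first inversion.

The third of G dominant seventh (G–B–D–F) is B; that is the bass in first inversion.

B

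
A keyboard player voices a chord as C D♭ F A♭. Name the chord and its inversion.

Reducing to letter names: C, Db, F, Ab. These stack in thirds as Db–F–Ab–C — a Db major seventh chord.
With the seventh (C) in the bass, the chord is in third inversion (figured bass 4/2).

Db major seventh, third inversion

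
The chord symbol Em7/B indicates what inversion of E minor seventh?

Em7/B means E minor seventh with B in the bass. B is the fifth of E minor seventh (E–G–B–D), so this is second inversion.

second inversion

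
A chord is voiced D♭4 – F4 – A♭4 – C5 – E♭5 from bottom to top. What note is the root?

Db

Reordering Db, F, Ab, C, Eb into stacked thirds gives Db–F–Ab–C–Eb; the bottom of that stack, Db, is the root.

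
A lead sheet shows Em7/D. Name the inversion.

Em7/D means E minor seventh with D in the bass. D is the seventh of E minor seventh (E–G–B–D), so this is third inversion.

third inversion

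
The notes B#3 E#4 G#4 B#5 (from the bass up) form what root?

E#

B#, E#, G# are the tones of an E# minor triad (E#–G#–B#), making E# the root.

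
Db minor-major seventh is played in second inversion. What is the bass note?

Ab

Db minor-major seventh is Db–Fb–Ab–C. Second inversion places the fifth in the bass: Ab.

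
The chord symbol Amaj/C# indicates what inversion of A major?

Amaj/C# means A major with C# in the bass. C# is the third of A major (A–C#–E), so this is first inversion.

first inversion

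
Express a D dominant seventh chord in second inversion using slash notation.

D7/A

Second inversion of D dominant seventh has the fifth (A) in the bass. As a slash chord: D7/A.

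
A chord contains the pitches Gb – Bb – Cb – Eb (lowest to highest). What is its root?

Gb, Bb, Cb, Eb are the tones of a Cb major seventh chord (Cb–Eb–Gb–Bb), making Cb the root.

Cb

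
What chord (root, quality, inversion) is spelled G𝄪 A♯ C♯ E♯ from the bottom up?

The distinct note names are G##, A#, C#, E#. Stacked in thirds they read A#–C#–E#–G##, which is a minor-major seventh chord on A#.
With the seventh (G##) in the bass, the chord is in third inversion (figured bass 4/2).

A# minor-major seventh, third inversion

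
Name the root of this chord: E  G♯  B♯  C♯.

Reordering E, G#, B#, C# into stacked thirds gives C#–E–G#–B#; the bottom of that stack, C#, is the root.

C#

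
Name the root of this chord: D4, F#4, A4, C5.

D

Reordering D, F#, A, C into stacked thirds gives D–F#–A–C; the bottom of that stack, D, is the root.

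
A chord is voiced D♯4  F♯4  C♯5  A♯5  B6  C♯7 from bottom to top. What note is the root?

B

The distinct letter names are D#, F#, C#, A#, B. Arranged as a stack of thirds they read B–D#–F#–A#–C#, so B is the root (a B major ninth chord).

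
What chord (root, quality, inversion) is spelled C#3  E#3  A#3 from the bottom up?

Reducing to letter names: C#, E#, A#. These stack in thirds as A#–C#–E# — an A# minor triad.
The lowest note is C#, the third of the chord, so this is first inversion (figured bass 6).

A# minor, first inversion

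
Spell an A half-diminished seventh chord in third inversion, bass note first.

A half-diminished seventh is A–C–Eb–G. Third inversion puts the seventh (G) in the bass, with the remaining tones above: G, A, C, Eb.

G, A, C, Eb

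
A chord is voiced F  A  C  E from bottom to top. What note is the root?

F, A, C, E are the tones of an F major seventh chord (F–A–C–E), making F the root.

F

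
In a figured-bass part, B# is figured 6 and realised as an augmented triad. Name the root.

The figures 6 mean the third of the chord is in the bass. If B# is the third of an augmented triad, the root is G# (chord tones G#–B#–D##).

G#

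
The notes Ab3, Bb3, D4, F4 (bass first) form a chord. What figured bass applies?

The notes Ab, Bb, D, F stack in thirds as Bb–D–F–Ab — a Bb dominant seventh chord. The bass Ab is the seventh, so this is third inversion: figured 4/2.

4/2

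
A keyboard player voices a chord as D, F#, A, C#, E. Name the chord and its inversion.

The pitch classes D, F#, A, C#, E arrange in thirds as D–F#–A–C#–E: a D major ninth chord.
With the root (D) in the bass, the chord is in root position.

D major ninth, root position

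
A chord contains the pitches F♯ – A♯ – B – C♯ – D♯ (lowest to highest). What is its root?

Reordering F#, A#, B, C#, D# into stacked thirds gives B–D#–F#–A#–C#; the bottom of that stack, B, is the root.

B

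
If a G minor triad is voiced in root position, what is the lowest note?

G

G minor is G–Bb–D. Root position places the root in the bass: G.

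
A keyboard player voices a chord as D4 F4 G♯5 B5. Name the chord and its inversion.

G# diminished seventh, second inversion

The distinct note names are D, F, G#, B. Stacked in thirds they read G#–B–D–F, which is a diminished seventh chord on G#.
D is the fifth of G# diminished seventh; fifth in the bass means second inversion (figured bass 4/3).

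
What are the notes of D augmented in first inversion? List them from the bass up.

Spelling D augmented: D–F#–A#. In first inversion the third is bass, giving F#, A#, D from the bottom.

F#, A#, D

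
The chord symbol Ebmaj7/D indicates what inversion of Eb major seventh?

third inversion

Ebmaj7/D means Eb major seventh with D in the bass. D is the seventh of Eb major seventh (Eb–G–Bb–D), so this is third inversion.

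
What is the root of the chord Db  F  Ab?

Db

Reordering Db, F, Ab into stacked thirds gives Db–F–Ab; the bottom of that stack, Db, is the root.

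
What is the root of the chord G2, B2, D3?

G, B, D are the tones of a G major triad (G–B–D), making G the root.

G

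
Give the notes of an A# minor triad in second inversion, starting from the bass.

E#, A#, C#

A# minor is A#–C#–E#. Second inversion puts the fifth (E#) in the bass, with the remaining tones above: E#, A#, C#.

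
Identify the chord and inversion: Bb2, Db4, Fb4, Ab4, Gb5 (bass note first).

The distinct note names are Bb, Db, Fb, Ab, Gb. Stacked in thirds they read Gb–Bb–Db–Fb–Ab, which is a dominant ninth chord on Gb.
With the third (Bb) in the bass, the chord is in first inversion.

Gb dominant ninth, first inversion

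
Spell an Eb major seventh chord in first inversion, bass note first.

G, Bb, D, Eb

Spelling Eb major seventh: Eb–G–Bb–D. In first inversion the third is bass, giving G, Bb, D, Eb from the bottom.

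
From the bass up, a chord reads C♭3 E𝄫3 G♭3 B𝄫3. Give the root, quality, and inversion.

Reducing to letter names: Cb, Ebb, Gb, Bbb. These stack in thirds as Cb–Ebb–Gb–Bbb — a Cb minor seventh chord.
With the root (Cb) in the bass, the chord is in root position (figured bass 7).

Cb minor seventh, root position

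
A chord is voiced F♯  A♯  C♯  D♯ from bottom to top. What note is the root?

D#

Reordering F#, A#, C#, D# into stacked thirds gives D#–F#–A#–C#; the bottom of that stack, D#, is the root.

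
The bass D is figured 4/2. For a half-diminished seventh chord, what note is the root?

E

The figures 4/2 mean the seventh of the chord is in the bass. If D is the seventh of a half-diminished seventh chord, the root is E (chord tones E–G–Bb–D).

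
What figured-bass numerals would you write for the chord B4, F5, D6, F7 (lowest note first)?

5/3

The notes B, F, D stack in thirds as B–D–F — a B diminished triad. The bass B is the root, so this is root position: figured 5/3.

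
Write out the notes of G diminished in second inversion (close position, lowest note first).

The chord tones are G–Bb–Db. With the fifth (Db) lowest for second inversion: Db, G, Bb.

Db, G, Bb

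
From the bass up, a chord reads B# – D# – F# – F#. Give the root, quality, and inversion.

The pitch classes B#, D#, F# arrange in thirds as B#–D#–F#: a B# diminished triad.
The lowest note is B#, the root of the chord, so this is root position (figured bass 5/3).

B# diminished, root position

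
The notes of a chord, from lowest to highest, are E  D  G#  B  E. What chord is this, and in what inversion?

Reducing to letter names: E, D, G#, B. These stack in thirds as E–G#–B–D — an E dominant seventh chord.
With the root (E) in the bass, the chord is in root position (figured bass 7).

E dominant seventh, root position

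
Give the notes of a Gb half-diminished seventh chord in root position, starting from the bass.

Gb, Bbb, Dbb, Fb

Gb half-diminished seventh is Gb–Bbb–Dbb–Fb. Root position puts the root (Gb) in the bass, with the remaining tones above: Gb, Bbb, Dbb, Fb.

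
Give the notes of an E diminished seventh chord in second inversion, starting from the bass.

E diminished seventh is E–G–Bb–Db. Second inversion puts the fifth (Bb) in the bass, with the remaining tones above: Bb, Db, E, G.

Bb, Db, E, G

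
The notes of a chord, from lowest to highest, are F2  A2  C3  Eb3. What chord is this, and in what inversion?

F dominant seventh, root position

The distinct note names are F, A, C, Eb. Stacked in thirds they read F–A–C–Eb, which is a dominant seventh chord on F.
With the root (F) in the bass, the chord is in root position (figured bass 7).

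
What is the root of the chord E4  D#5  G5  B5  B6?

E, D#, G, B are the tones of an E minor-major seventh chord (E–G–B–D#), making E the root.

E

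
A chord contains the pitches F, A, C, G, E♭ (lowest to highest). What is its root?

F

Reordering F, A, C, G, Eb into stacked thirds gives F–A–C–Eb–G; the bottom of that stack, F, is the root.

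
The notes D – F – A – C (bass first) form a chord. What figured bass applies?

7

The notes D, F, A, C stack in thirds as D–F–A–C — a D minor seventh chord. The bass D is the root, so this is root position: figured 7.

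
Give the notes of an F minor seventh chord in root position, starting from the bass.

Spelling F minor seventh: F–Ab–C–Eb. In root position the root is bass, giving F, Ab, C, Eb from the bottom.

F, Ab, C, Eb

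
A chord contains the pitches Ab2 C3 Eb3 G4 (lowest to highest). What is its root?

Ab

The distinct letter names are Ab, C, Eb, G. Arranged as a stack of thirds they read Ab–C–Eb–G, so Ab is the root (an Ab major seventh chord).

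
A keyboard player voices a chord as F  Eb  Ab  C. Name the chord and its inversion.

F minor seventh, root position

The pitch classes F, Eb, Ab, C arrange in thirds as F–Ab–C–Eb: an F minor seventh chord.
The lowest note is F, the root of the chord, so this is root position (figured bass 7).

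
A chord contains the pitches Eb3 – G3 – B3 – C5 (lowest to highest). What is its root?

C

Reordering Eb, G, B, C into stacked thirds gives C–Eb–G–B; the bottom of that stack, C, is the root.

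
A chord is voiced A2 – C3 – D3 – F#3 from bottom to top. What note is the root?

D

A, C, D, F# are the tones of a D dominant seventh chord (D–F#–A–C), making D the root.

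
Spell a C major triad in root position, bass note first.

Spelling C major: C–E–G. In root position the root is bass, giving C, E, G from the bottom.

C, E, G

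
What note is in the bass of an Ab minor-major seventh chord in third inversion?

G

The seventh of Ab minor-major seventh (Ab–Cb–Eb–G) is G; that is the bass in third inversion.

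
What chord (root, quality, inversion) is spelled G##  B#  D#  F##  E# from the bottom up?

The distinct note names are G##, B#, D#, F##, E#. Stacked in thirds they read E#–G##–B#–D#–F##, which is a dominant ninth chord on E#.
The lowest note is G##, the third of the chord, so this is first inversion.

E# dominant ninth, first inversion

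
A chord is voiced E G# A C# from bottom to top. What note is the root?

E, G#, A, C# are the tones of an A major seventh chord (A–C#–E–G#), making A the root.

A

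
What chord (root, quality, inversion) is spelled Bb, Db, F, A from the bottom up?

The distinct note names are Bb, Db, F, A. Stacked in thirds they read Bb–Db–F–A, which is a minor-major seventh chord on Bb.
Bb is the root of Bb minor-major seventh; root in the bass means root position (figured bass 7).

Bb minor-major seventh, root position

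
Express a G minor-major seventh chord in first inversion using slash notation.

Gm(maj7)/Bb

First inversion of G minor-major seventh has the third (Bb) in the bass. As a slash chord: Gm(maj7)/Bb.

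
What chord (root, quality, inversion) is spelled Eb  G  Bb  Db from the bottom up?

Eb dominant seventh, root position

Reducing to letter names: Eb, G, Bb, Db. These stack in thirds as Eb–G–Bb–Db — an Eb dominant seventh chord.
The lowest note is Eb, the root of the chord, so this is root position (figured bass 7).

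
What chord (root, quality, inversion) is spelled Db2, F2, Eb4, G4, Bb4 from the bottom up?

Eb dominant ninth, third inversion

The pitch classes Db, F, Eb, G, Bb arrange in thirds as Eb–G–Bb–Db–F: an Eb dominant ninth chord.
Db is the seventh of Eb dominant ninth; seventh in the bass means third inversion.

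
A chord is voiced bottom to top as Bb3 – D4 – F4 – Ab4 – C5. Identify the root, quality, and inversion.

Reducing to letter names: Bb, D, F, Ab, C. These stack in thirds as Bb–D–F–Ab–C — a Bb dominant ninth chord.
The lowest note is Bb, the root of the chord, so this is root position.

Bb dominant ninth, root position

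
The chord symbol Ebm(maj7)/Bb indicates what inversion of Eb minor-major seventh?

second inversion

Ebm(maj7)/Bb means Eb minor-major seventh with Bb in the bass. Bb is the fifth of Eb minor-major seventh (Eb–Gb–Bb–D), so this is second inversion.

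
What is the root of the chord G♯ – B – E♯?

Reordering G#, B, E# into stacked thirds gives E#–G#–B; the bottom of that stack, E#, is the root.

E#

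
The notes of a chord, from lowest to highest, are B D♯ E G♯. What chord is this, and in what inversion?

The pitch classes B, D#, E, G# arrange in thirds as E–G#–B–D#: an E major seventh chord.
The lowest note is B, the fifth of the chord, so this is second inversion (figured bass 4/3).

E major seventh, second inversion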